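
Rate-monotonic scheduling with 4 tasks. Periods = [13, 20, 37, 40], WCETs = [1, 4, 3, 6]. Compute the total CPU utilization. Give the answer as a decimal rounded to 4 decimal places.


Compute individual utilizations (exact fractions):
  Task 1: C/T = 1/13 (approx. 0.0769)
  Task 2: C/T = 4/20 = 1/5 (approx. 0.2)
  Task 3: C/T = 3/37 (approx. 0.0811)
  Task 4: C/T = 6/40 = 3/20 (approx. 0.15)
Total utilization U = 1/13 + 1/5 + 3/37 + 3/20 = 4887/9620
Rounded to 4 decimal places: U = 0.5080
RM (Liu & Layland) bound for 4 tasks = 0.756828; compare with U = 4887/9620 (approx. 0.508004)
U <= bound, so schedulable by RM sufficient condition.

0.5080


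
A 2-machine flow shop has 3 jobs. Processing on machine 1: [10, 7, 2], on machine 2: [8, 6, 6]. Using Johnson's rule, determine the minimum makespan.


Apply Johnson's rule:
  Group 1 (a <= b): [(3, 2, 6)]
  Group 2 (a > b): [(1, 10, 8), (2, 7, 6)]
Optimal job order: [3, 1, 2]
Schedule:
  Job 3: M1 done at 2, M2 done at 8
  Job 1: M1 done at 12, M2 done at 20
  Job 2: M1 done at 19, M2 done at 26
Makespan = 26

26


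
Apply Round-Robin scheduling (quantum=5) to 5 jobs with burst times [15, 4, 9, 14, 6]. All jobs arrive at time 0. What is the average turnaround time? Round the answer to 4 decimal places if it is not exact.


Time quantum = 5
Execution trace:
  J1 runs 5 units, time = 5
  J2 runs 4 units, time = 9
  J3 runs 5 units, time = 14
  J4 runs 5 units, time = 19
  J5 runs 5 units, time = 24
  J1 runs 5 units, time = 29
  J3 runs 4 units, time = 33
  J4 runs 5 units, time = 38
  J5 runs 1 units, time = 39
  J1 runs 5 units, time = 44
  J4 runs 4 units, time = 48
Finish times: [44, 9, 33, 48, 39]
Average turnaround = 173/5 = 34.6

34.6


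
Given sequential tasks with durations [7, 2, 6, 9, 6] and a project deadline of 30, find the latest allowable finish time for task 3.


LF(activity 3) = deadline - sum of successor durations
Successors: activities 4 through 5 with durations [9, 6]
Sum of successor durations = 15
LF = 30 - 15 = 15

15


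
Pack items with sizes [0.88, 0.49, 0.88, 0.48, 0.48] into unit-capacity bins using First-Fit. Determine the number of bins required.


Place items sequentially using First-Fit:
  Item 0.88 -> new Bin 1
  Item 0.49 -> new Bin 2
  Item 0.88 -> new Bin 3
  Item 0.48 -> Bin 2 (now 0.97)
  Item 0.48 -> new Bin 4
Total bins used = 4

4


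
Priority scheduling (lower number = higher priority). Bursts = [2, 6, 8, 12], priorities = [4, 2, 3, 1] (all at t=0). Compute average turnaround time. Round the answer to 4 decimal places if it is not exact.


Sort by priority (ascending = highest first):
Order: [(1, 12), (2, 6), (3, 8), (4, 2)]
Completion times:
  Priority 1, burst=12, C=12
  Priority 2, burst=6, C=18
  Priority 3, burst=8, C=26
  Priority 4, burst=2, C=28
Average turnaround = 84/4 = 21.0

21.0


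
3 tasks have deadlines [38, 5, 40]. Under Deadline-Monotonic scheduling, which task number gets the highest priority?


Sort tasks by relative deadline (ascending):
  Task 2: deadline = 5
  Task 1: deadline = 38
  Task 3: deadline = 40
Priority order (highest first): [2, 1, 3]
Highest priority task = 2

2


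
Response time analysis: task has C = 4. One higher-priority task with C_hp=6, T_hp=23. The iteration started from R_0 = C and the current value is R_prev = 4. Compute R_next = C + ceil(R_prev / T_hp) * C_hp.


R_next = C + ceil(R_prev / T_hp) * C_hp
ceil(4 / 23) = ceil(0.1739) = 1
Interference = 1 * 6 = 6
R_next = 4 + 6 = 10

10


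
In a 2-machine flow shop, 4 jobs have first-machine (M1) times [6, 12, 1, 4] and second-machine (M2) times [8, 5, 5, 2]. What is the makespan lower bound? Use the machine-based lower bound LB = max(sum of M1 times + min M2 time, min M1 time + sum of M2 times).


LB1 = sum(M1 times) + min(M2 times) = 23 + 2 = 25
LB2 = min(M1 times) + sum(M2 times) = 1 + 20 = 21
Lower bound = max(LB1, LB2) = max(25, 21) = 25

25


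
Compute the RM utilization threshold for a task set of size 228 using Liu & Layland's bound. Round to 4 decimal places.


Compute 2^(1/228) = 1.0030447451
Subtract 1: 1.0030447451 - 1 = 0.0030447451
Multiply by n: 228 * 0.0030447451 = 0.6942018828
Round to 4 dp: 0.6942

0.6942


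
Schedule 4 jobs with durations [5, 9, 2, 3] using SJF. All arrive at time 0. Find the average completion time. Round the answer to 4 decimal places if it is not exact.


SJF order (ascending): [2, 3, 5, 9]
Completion times:
  Job 1: burst=2, C=2
  Job 2: burst=3, C=5
  Job 3: burst=5, C=10
  Job 4: burst=9, C=19
Average completion = 36/4 = 9.0

9.0


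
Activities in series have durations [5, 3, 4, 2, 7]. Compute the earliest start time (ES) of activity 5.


Activity 5 starts after activities 1 through 4 complete.
Predecessor durations: [5, 3, 4, 2]
ES = 5 + 3 + 4 + 2 = 14

14


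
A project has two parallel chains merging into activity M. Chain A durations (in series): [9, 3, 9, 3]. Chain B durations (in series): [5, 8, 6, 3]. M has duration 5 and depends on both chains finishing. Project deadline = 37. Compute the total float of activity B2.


Forward pass: ES(B2) = sum of predecessors on chain B = 5
EF = ES + duration = 5 + 8 = 13
Backward pass: LF(M) = deadline = 37; LS(M) = 37 - 5 = 32
LF(B2) = LS(M) - sum(successors on chain B) = 32 - 9 = 23
LS = LF - duration = 23 - 8 = 15
Total float = LS - ES = 15 - 5 = 10

10


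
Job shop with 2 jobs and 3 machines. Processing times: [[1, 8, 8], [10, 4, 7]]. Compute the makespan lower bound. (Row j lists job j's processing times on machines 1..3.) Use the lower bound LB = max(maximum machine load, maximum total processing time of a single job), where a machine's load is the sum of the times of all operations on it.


Machine loads:
  Machine 1: 1 + 10 = 11
  Machine 2: 8 + 4 = 12
  Machine 3: 8 + 7 = 15
Max machine load = 15
Job totals:
  Job 1: 17
  Job 2: 21
Max job total = 21
Lower bound = max(15, 21) = 21

21


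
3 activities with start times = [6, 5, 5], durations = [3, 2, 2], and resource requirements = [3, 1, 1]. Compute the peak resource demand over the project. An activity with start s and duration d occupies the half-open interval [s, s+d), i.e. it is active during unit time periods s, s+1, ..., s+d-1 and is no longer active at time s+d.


Each activity i is active on [start_i, start_i + duration_i).
Compute total resource usage per time slot:
  t=0: active resources = [], total = 0
  t=1: active resources = [], total = 0
  t=2: active resources = [], total = 0
  t=3: active resources = [], total = 0
  t=4: active resources = [], total = 0
  t=5: active resources = [1, 1], total = 2
  t=6: active resources = [3, 1, 1], total = 5
  t=7: active resources = [3], total = 3
  t=8: active resources = [3], total = 3
Peak resource demand = 5

5


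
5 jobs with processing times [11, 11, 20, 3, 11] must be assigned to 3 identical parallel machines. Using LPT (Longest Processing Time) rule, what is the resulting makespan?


Sort jobs in decreasing order (LPT): [20, 11, 11, 11, 3]
Assign each job to the least loaded machine:
  Machine 1: jobs [20], load = 20
  Machine 2: jobs [11, 11], load = 22
  Machine 3: jobs [11, 3], load = 14
Makespan = max load = 22

22


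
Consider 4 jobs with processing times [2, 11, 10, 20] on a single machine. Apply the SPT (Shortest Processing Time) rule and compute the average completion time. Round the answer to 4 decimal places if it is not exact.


Sort jobs by processing time (SPT order): [2, 10, 11, 20]
Compute completion times sequentially:
  Job 1: processing = 2, completes at 2
  Job 2: processing = 10, completes at 12
  Job 3: processing = 11, completes at 23
  Job 4: processing = 20, completes at 43
Sum of completion times = 80
Average completion time = 80/4 = 20.0

20.0


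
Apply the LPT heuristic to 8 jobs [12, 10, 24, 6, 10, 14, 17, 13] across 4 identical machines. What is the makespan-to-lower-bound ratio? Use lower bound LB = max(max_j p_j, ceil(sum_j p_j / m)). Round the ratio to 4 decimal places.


LPT order: [24, 17, 14, 13, 12, 10, 10, 6]
Machine loads after assignment: [30, 27, 24, 25]
LPT makespan = 30
Lower bound = max(max_job, ceil(total/4)) = max(24, 27) = 27
Ratio = 30 / 27 = 1.1111

1.1111


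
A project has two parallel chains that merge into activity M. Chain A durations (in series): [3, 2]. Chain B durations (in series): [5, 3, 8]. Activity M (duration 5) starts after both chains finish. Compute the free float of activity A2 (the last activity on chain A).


ES(A2) = sum of predecessors on chain A = 3
EF(A2) = ES + duration = 3 + 2 = 5
Successor of A2 is M. ES(M) = max(sum(A), sum(B)) = max(5, 16) = 16
Free float = ES(successor) - EF(current) = 16 - 5 = 11

11


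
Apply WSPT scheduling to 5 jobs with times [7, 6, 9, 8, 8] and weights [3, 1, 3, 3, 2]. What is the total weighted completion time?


Compute p/w ratios and sort ascending (WSPT): [(7, 3), (8, 3), (9, 3), (8, 2), (6, 1)]
Compute weighted completion times:
  Job (p=7,w=3): C=7, w*C=3*7=21
  Job (p=8,w=3): C=15, w*C=3*15=45
  Job (p=9,w=3): C=24, w*C=3*24=72
  Job (p=8,w=2): C=32, w*C=2*32=64
  Job (p=6,w=1): C=38, w*C=1*38=38
Total weighted completion time = 240

240


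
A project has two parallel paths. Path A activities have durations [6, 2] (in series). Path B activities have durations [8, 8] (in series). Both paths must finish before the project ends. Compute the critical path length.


Path A total = 6 + 2 = 8
Path B total = 8 + 8 = 16
Critical path = longest path = max(8, 16) = 16

16


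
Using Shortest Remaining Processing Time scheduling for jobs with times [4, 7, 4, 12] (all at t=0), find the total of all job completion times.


Since all jobs arrive at t=0, SRPT equals SPT ordering.
SPT order: [4, 4, 7, 12]
Completion times:
  Job 1: p=4, C=4
  Job 2: p=4, C=8
  Job 3: p=7, C=15
  Job 4: p=12, C=27
Total completion time = 4 + 8 + 15 + 27 = 54

54


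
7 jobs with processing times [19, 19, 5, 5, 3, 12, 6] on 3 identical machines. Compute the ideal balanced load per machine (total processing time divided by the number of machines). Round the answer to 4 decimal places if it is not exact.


Total processing time = 19 + 19 + 5 + 5 + 3 + 12 + 6 = 69
Number of machines = 3
Ideal balanced load = 69 / 3 = 23.0

23.0


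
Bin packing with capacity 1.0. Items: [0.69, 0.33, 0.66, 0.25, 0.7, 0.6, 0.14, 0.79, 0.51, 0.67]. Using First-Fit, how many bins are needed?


Place items sequentially using First-Fit:
  Item 0.69 -> new Bin 1
  Item 0.33 -> new Bin 2
  Item 0.66 -> Bin 2 (now 0.99)
  Item 0.25 -> Bin 1 (now 0.94)
  Item 0.7 -> new Bin 3
  Item 0.6 -> new Bin 4
  Item 0.14 -> Bin 3 (now 0.84)
  Item 0.79 -> new Bin 5
  Item 0.51 -> new Bin 6
  Item 0.67 -> new Bin 7
Total bins used = 7

7


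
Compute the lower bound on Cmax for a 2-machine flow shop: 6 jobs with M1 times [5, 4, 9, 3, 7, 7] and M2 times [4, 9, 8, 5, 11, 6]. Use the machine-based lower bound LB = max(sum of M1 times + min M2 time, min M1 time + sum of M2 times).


LB1 = sum(M1 times) + min(M2 times) = 35 + 4 = 39
LB2 = min(M1 times) + sum(M2 times) = 3 + 43 = 46
Lower bound = max(LB1, LB2) = max(39, 46) = 46

46


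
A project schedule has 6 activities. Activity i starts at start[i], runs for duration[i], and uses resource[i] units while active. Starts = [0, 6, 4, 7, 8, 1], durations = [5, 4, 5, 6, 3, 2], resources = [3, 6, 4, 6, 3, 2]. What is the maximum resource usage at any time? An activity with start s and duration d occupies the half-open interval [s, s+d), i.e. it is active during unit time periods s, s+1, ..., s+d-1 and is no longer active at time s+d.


Each activity i is active on [start_i, start_i + duration_i).
Compute total resource usage per time slot:
  t=0: active resources = [3], total = 3
  t=1: active resources = [3, 2], total = 5
  t=2: active resources = [3, 2], total = 5
  t=3: active resources = [3], total = 3
  t=4: active resources = [3, 4], total = 7
  t=5: active resources = [4], total = 4
  t=6: active resources = [6, 4], total = 10
  t=7: active resources = [6, 4, 6], total = 16
  t=8: active resources = [6, 4, 6, 3], total = 19
  t=9: active resources = [6, 6, 3], total = 15
  t=10: active resources = [6, 3], total = 9
  t=11: active resources = [6], total = 6
  t=12: active resources = [6], total = 6
Peak resource demand = 19

19


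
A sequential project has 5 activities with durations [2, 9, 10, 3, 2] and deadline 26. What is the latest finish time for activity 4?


LF(activity 4) = deadline - sum of successor durations
Successors: activities 5 through 5 with durations [2]
Sum of successor durations = 2
LF = 26 - 2 = 24

24


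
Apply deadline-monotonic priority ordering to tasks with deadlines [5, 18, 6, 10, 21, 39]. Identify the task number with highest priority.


Sort tasks by relative deadline (ascending):
  Task 1: deadline = 5
  Task 3: deadline = 6
  Task 4: deadline = 10
  Task 2: deadline = 18
  Task 5: deadline = 21
  Task 6: deadline = 39
Priority order (highest first): [1, 3, 4, 2, 5, 6]
Highest priority task = 1

1


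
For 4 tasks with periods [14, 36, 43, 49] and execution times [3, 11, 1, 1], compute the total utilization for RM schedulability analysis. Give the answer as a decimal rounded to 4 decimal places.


Compute individual utilizations (exact fractions):
  Task 1: C/T = 3/14 (approx. 0.2143)
  Task 2: C/T = 11/36 (approx. 0.3056)
  Task 3: C/T = 1/43 (approx. 0.0233)
  Task 4: C/T = 1/49 (approx. 0.0204)
Total utilization U = 3/14 + 11/36 + 1/43 + 1/49 = 42743/75852
Rounded to 4 decimal places: U = 0.5635
RM (Liu & Layland) bound for 4 tasks = 0.756828; compare with U = 42743/75852 (approx. 0.563505)
U <= bound, so schedulable by RM sufficient condition.

0.5635


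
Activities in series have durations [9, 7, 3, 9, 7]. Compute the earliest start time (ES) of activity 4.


Activity 4 starts after activities 1 through 3 complete.
Predecessor durations: [9, 7, 3]
ES = 9 + 7 + 3 = 19

19


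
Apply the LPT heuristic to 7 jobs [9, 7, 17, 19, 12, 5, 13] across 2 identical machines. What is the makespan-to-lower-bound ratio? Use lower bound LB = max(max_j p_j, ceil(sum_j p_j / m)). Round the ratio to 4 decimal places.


LPT order: [19, 17, 13, 12, 9, 7, 5]
Machine loads after assignment: [43, 39]
LPT makespan = 43
Lower bound = max(max_job, ceil(total/2)) = max(19, 41) = 41
Ratio = 43 / 41 = 1.0488

1.0488


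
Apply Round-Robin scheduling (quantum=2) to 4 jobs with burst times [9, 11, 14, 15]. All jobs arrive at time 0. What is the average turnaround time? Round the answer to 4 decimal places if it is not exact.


Time quantum = 2
Execution trace:
  J1 runs 2 units, time = 2
  J2 runs 2 units, time = 4
  J3 runs 2 units, time = 6
  J4 runs 2 units, time = 8
  J1 runs 2 units, time = 10
  J2 runs 2 units, time = 12
  J3 runs 2 units, time = 14
  J4 runs 2 units, time = 16
  J1 runs 2 units, time = 18
  J2 runs 2 units, time = 20
  J3 runs 2 units, time = 22
  J4 runs 2 units, time = 24
  J1 runs 2 units, time = 26
  J2 runs 2 units, time = 28
  J3 runs 2 units, time = 30
  J4 runs 2 units, time = 32
  J1 runs 1 units, time = 33
  J2 runs 2 units, time = 35
  J3 runs 2 units, time = 37
  J4 runs 2 units, time = 39
  J2 runs 1 units, time = 40
  J3 runs 2 units, time = 42
  J4 runs 2 units, time = 44
  J3 runs 2 units, time = 46
  J4 runs 2 units, time = 48
  J4 runs 1 units, time = 49
Finish times: [33, 40, 46, 49]
Average turnaround = 168/4 = 42.0

42.0


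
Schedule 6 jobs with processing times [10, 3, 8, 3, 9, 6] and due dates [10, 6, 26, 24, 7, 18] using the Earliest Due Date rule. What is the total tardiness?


Sort by due date (EDD order): [(3, 6), (9, 7), (10, 10), (6, 18), (3, 24), (8, 26)]
Compute completion times and tardiness:
  Job 1: p=3, d=6, C=3, tardiness=max(0,3-6)=0
  Job 2: p=9, d=7, C=12, tardiness=max(0,12-7)=5
  Job 3: p=10, d=10, C=22, tardiness=max(0,22-10)=12
  Job 4: p=6, d=18, C=28, tardiness=max(0,28-18)=10
  Job 5: p=3, d=24, C=31, tardiness=max(0,31-24)=7
  Job 6: p=8, d=26, C=39, tardiness=max(0,39-26)=13
Total tardiness = 47

47


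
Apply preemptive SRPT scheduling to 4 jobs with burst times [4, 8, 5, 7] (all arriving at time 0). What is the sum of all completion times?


Since all jobs arrive at t=0, SRPT equals SPT ordering.
SPT order: [4, 5, 7, 8]
Completion times:
  Job 1: p=4, C=4
  Job 2: p=5, C=9
  Job 3: p=7, C=16
  Job 4: p=8, C=24
Total completion time = 4 + 9 + 16 + 24 = 53

53


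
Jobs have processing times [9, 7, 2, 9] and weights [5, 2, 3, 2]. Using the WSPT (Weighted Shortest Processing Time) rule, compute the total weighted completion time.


Compute p/w ratios and sort ascending (WSPT): [(2, 3), (9, 5), (7, 2), (9, 2)]
Compute weighted completion times:
  Job (p=2,w=3): C=2, w*C=3*2=6
  Job (p=9,w=5): C=11, w*C=5*11=55
  Job (p=7,w=2): C=18, w*C=2*18=36
  Job (p=9,w=2): C=27, w*C=2*27=54
Total weighted completion time = 151

151


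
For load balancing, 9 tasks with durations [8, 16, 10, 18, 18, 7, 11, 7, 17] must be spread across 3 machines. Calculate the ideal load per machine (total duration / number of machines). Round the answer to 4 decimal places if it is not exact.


Total processing time = 8 + 16 + 10 + 18 + 18 + 7 + 11 + 7 + 17 = 112
Number of machines = 3
Ideal balanced load = 112 / 3 = 37.3333

37.3333


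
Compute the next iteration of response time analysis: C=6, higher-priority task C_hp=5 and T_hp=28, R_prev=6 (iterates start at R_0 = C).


R_next = C + ceil(R_prev / T_hp) * C_hp
ceil(6 / 28) = ceil(0.2143) = 1
Interference = 1 * 5 = 5
R_next = 6 + 5 = 11

11


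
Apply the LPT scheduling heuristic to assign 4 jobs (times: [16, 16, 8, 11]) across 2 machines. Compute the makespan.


Sort jobs in decreasing order (LPT): [16, 16, 11, 8]
Assign each job to the least loaded machine:
  Machine 1: jobs [16, 11], load = 27
  Machine 2: jobs [16, 8], load = 24
Makespan = max load = 27

27


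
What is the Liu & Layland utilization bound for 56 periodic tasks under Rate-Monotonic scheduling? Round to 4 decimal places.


Compute 2^(1/56) = 1.0124545481
Subtract 1: 1.0124545481 - 1 = 0.0124545481
Multiply by n: 56 * 0.0124545481 = 0.6974546936
Round to 4 dp: 0.6975

0.6975


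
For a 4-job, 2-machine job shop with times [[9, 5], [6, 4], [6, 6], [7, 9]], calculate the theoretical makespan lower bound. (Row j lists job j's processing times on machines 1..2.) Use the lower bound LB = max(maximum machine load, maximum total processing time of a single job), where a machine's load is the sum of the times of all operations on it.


Machine loads:
  Machine 1: 9 + 6 + 6 + 7 = 28
  Machine 2: 5 + 4 + 6 + 9 = 24
Max machine load = 28
Job totals:
  Job 1: 14
  Job 2: 10
  Job 3: 12
  Job 4: 16
Max job total = 16
Lower bound = max(28, 16) = 28

28


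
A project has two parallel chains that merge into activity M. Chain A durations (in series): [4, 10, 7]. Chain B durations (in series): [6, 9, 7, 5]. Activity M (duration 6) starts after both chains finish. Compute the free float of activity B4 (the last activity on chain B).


ES(B4) = sum of predecessors on chain B = 22
EF(B4) = ES + duration = 22 + 5 = 27
Successor of B4 is M. ES(M) = max(sum(A), sum(B)) = max(21, 27) = 27
Free float = ES(successor) - EF(current) = 27 - 27 = 0

0


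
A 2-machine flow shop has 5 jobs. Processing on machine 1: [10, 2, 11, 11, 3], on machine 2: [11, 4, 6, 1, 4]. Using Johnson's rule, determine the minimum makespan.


Apply Johnson's rule:
  Group 1 (a <= b): [(2, 2, 4), (5, 3, 4), (1, 10, 11)]
  Group 2 (a > b): [(3, 11, 6), (4, 11, 1)]
Optimal job order: [2, 5, 1, 3, 4]
Schedule:
  Job 2: M1 done at 2, M2 done at 6
  Job 5: M1 done at 5, M2 done at 10
  Job 1: M1 done at 15, M2 done at 26
  Job 3: M1 done at 26, M2 done at 32
  Job 4: M1 done at 37, M2 done at 38
Makespan = 38

38


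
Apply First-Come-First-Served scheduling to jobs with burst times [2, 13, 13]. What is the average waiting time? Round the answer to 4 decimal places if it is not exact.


FCFS order (as given): [2, 13, 13]
Waiting times:
  Job 1: wait = 0
  Job 2: wait = 2
  Job 3: wait = 15
Sum of waiting times = 17
Average waiting time = 17/3 = 5.6667

5.6667


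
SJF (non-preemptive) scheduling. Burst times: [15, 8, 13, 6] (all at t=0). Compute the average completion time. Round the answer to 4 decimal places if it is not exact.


SJF order (ascending): [6, 8, 13, 15]
Completion times:
  Job 1: burst=6, C=6
  Job 2: burst=8, C=14
  Job 3: burst=13, C=27
  Job 4: burst=15, C=42
Average completion = 89/4 = 22.25

22.25


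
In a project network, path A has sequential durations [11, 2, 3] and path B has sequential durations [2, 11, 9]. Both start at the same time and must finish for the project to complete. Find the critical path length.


Path A total = 11 + 2 + 3 = 16
Path B total = 2 + 11 + 9 = 22
Critical path = longest path = max(16, 22) = 22

22


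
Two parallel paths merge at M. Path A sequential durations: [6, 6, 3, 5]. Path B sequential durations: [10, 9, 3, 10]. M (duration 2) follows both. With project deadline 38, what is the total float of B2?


Forward pass: ES(B2) = sum of predecessors on chain B = 10
EF = ES + duration = 10 + 9 = 19
Backward pass: LF(M) = deadline = 38; LS(M) = 38 - 2 = 36
LF(B2) = LS(M) - sum(successors on chain B) = 36 - 13 = 23
LS = LF - duration = 23 - 9 = 14
Total float = LS - ES = 14 - 10 = 4

4


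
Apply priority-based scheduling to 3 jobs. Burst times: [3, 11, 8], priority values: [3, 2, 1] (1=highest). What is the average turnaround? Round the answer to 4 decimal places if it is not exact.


Sort by priority (ascending = highest first):
Order: [(1, 8), (2, 11), (3, 3)]
Completion times:
  Priority 1, burst=8, C=8
  Priority 2, burst=11, C=19
  Priority 3, burst=3, C=22
Average turnaround = 49/3 = 16.3333

16.3333


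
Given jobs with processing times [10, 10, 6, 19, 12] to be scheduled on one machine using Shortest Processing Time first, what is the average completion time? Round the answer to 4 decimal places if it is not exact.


Sort jobs by processing time (SPT order): [6, 10, 10, 12, 19]
Compute completion times sequentially:
  Job 1: processing = 6, completes at 6
  Job 2: processing = 10, completes at 16
  Job 3: processing = 10, completes at 26
  Job 4: processing = 12, completes at 38
  Job 5: processing = 19, completes at 57
Sum of completion times = 143
Average completion time = 143/5 = 28.6

28.6


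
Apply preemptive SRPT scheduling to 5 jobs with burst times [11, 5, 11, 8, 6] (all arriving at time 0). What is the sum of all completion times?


Since all jobs arrive at t=0, SRPT equals SPT ordering.
SPT order: [5, 6, 8, 11, 11]
Completion times:
  Job 1: p=5, C=5
  Job 2: p=6, C=11
  Job 3: p=8, C=19
  Job 4: p=11, C=30
  Job 5: p=11, C=41
Total completion time = 5 + 11 + 19 + 30 + 41 = 106

106


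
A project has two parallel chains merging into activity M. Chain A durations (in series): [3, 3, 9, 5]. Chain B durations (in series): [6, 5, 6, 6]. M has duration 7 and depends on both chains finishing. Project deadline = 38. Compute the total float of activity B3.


Forward pass: ES(B3) = sum of predecessors on chain B = 11
EF = ES + duration = 11 + 6 = 17
Backward pass: LF(M) = deadline = 38; LS(M) = 38 - 7 = 31
LF(B3) = LS(M) - sum(successors on chain B) = 31 - 6 = 25
LS = LF - duration = 25 - 6 = 19
Total float = LS - ES = 19 - 11 = 8

8


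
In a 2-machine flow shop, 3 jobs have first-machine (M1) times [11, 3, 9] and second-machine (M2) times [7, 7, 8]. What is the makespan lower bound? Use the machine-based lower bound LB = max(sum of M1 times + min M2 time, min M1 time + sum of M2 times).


LB1 = sum(M1 times) + min(M2 times) = 23 + 7 = 30
LB2 = min(M1 times) + sum(M2 times) = 3 + 22 = 25
Lower bound = max(LB1, LB2) = max(30, 25) = 30

30


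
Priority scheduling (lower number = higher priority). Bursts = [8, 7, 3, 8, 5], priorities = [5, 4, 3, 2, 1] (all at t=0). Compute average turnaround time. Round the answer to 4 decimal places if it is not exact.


Sort by priority (ascending = highest first):
Order: [(1, 5), (2, 8), (3, 3), (4, 7), (5, 8)]
Completion times:
  Priority 1, burst=5, C=5
  Priority 2, burst=8, C=13
  Priority 3, burst=3, C=16
  Priority 4, burst=7, C=23
  Priority 5, burst=8, C=31
Average turnaround = 88/5 = 17.6

17.6


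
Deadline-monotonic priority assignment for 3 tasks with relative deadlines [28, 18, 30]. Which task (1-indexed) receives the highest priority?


Sort tasks by relative deadline (ascending):
  Task 2: deadline = 18
  Task 1: deadline = 28
  Task 3: deadline = 30
Priority order (highest first): [2, 1, 3]
Highest priority task = 2

2


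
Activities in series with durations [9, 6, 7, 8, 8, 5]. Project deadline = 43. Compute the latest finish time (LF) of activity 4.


LF(activity 4) = deadline - sum of successor durations
Successors: activities 5 through 6 with durations [8, 5]
Sum of successor durations = 13
LF = 43 - 13 = 30

30


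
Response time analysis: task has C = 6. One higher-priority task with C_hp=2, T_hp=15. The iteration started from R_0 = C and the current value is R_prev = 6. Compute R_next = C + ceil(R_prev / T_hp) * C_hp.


R_next = C + ceil(R_prev / T_hp) * C_hp
ceil(6 / 15) = ceil(0.4) = 1
Interference = 1 * 2 = 2
R_next = 6 + 2 = 8

8


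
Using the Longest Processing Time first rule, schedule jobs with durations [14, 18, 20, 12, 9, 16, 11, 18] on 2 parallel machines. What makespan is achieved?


Sort jobs in decreasing order (LPT): [20, 18, 18, 16, 14, 12, 11, 9]
Assign each job to the least loaded machine:
  Machine 1: jobs [20, 16, 14, 9], load = 59
  Machine 2: jobs [18, 18, 12, 11], load = 59
Makespan = max load = 59

59


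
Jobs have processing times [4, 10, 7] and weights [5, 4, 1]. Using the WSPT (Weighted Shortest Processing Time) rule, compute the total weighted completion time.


Compute p/w ratios and sort ascending (WSPT): [(4, 5), (10, 4), (7, 1)]
Compute weighted completion times:
  Job (p=4,w=5): C=4, w*C=5*4=20
  Job (p=10,w=4): C=14, w*C=4*14=56
  Job (p=7,w=1): C=21, w*C=1*21=21
Total weighted completion time = 97

97


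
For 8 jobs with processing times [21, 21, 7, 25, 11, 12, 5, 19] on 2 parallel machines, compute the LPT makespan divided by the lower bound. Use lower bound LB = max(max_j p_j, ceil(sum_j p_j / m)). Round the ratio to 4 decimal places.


LPT order: [25, 21, 21, 19, 12, 11, 7, 5]
Machine loads after assignment: [60, 61]
LPT makespan = 61
Lower bound = max(max_job, ceil(total/2)) = max(25, 61) = 61
Ratio = 61 / 61 = 1.0

1.0


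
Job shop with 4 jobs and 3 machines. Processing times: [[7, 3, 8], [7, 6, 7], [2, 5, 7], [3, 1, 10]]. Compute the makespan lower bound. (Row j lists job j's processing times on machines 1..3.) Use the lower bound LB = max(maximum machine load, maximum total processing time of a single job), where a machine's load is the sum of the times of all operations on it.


Machine loads:
  Machine 1: 7 + 7 + 2 + 3 = 19
  Machine 2: 3 + 6 + 5 + 1 = 15
  Machine 3: 8 + 7 + 7 + 10 = 32
Max machine load = 32
Job totals:
  Job 1: 18
  Job 2: 20
  Job 3: 14
  Job 4: 14
Max job total = 20
Lower bound = max(32, 20) = 32

32


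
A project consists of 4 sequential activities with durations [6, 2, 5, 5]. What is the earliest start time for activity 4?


Activity 4 starts after activities 1 through 3 complete.
Predecessor durations: [6, 2, 5]
ES = 6 + 2 + 5 = 13

13


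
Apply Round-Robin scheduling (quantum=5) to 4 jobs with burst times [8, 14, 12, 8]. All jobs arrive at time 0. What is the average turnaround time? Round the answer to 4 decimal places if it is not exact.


Time quantum = 5
Execution trace:
  J1 runs 5 units, time = 5
  J2 runs 5 units, time = 10
  J3 runs 5 units, time = 15
  J4 runs 5 units, time = 20
  J1 runs 3 units, time = 23
  J2 runs 5 units, time = 28
  J3 runs 5 units, time = 33
  J4 runs 3 units, time = 36
  J2 runs 4 units, time = 40
  J3 runs 2 units, time = 42
Finish times: [23, 40, 42, 36]
Average turnaround = 141/4 = 35.25

35.25


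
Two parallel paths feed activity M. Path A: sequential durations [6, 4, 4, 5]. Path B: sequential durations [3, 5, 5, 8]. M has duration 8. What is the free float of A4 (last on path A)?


ES(A4) = sum of predecessors on chain A = 14
EF(A4) = ES + duration = 14 + 5 = 19
Successor of A4 is M. ES(M) = max(sum(A), sum(B)) = max(19, 21) = 21
Free float = ES(successor) - EF(current) = 21 - 19 = 2

2


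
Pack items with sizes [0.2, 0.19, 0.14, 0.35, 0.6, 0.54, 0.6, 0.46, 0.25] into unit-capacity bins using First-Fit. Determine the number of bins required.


Place items sequentially using First-Fit:
  Item 0.2 -> new Bin 1
  Item 0.19 -> Bin 1 (now 0.39)
  Item 0.14 -> Bin 1 (now 0.53)
  Item 0.35 -> Bin 1 (now 0.88)
  Item 0.6 -> new Bin 2
  Item 0.54 -> new Bin 3
  Item 0.6 -> new Bin 4
  Item 0.46 -> Bin 3 (now 1.0)
  Item 0.25 -> Bin 2 (now 0.85)
Total bins used = 4

4


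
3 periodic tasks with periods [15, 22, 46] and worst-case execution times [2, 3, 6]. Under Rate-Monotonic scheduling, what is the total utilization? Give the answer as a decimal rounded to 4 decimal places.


Compute individual utilizations (exact fractions):
  Task 1: C/T = 2/15 (approx. 0.1333)
  Task 2: C/T = 3/22 (approx. 0.1364)
  Task 3: C/T = 6/46 = 3/23 (approx. 0.1304)
Total utilization U = 2/15 + 3/22 + 3/23 = 3037/7590
Rounded to 4 decimal places: U = 0.4001
RM (Liu & Layland) bound for 3 tasks = 0.779763; compare with U = 3037/7590 (approx. 0.400132)
U <= bound, so schedulable by RM sufficient condition.

0.4001


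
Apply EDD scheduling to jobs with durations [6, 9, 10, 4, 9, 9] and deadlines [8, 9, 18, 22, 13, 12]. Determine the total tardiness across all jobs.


Sort by due date (EDD order): [(6, 8), (9, 9), (9, 12), (9, 13), (10, 18), (4, 22)]
Compute completion times and tardiness:
  Job 1: p=6, d=8, C=6, tardiness=max(0,6-8)=0
  Job 2: p=9, d=9, C=15, tardiness=max(0,15-9)=6
  Job 3: p=9, d=12, C=24, tardiness=max(0,24-12)=12
  Job 4: p=9, d=13, C=33, tardiness=max(0,33-13)=20
  Job 5: p=10, d=18, C=43, tardiness=max(0,43-18)=25
  Job 6: p=4, d=22, C=47, tardiness=max(0,47-22)=25
Total tardiness = 88

88


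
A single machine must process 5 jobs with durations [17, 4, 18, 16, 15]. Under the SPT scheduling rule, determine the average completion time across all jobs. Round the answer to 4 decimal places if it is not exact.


Sort jobs by processing time (SPT order): [4, 15, 16, 17, 18]
Compute completion times sequentially:
  Job 1: processing = 4, completes at 4
  Job 2: processing = 15, completes at 19
  Job 3: processing = 16, completes at 35
  Job 4: processing = 17, completes at 52
  Job 5: processing = 18, completes at 70
Sum of completion times = 180
Average completion time = 180/5 = 36.0

36.0


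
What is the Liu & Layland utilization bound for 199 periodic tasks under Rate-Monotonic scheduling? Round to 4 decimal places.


Compute 2^(1/199) = 1.0034892249
Subtract 1: 1.0034892249 - 1 = 0.0034892249
Multiply by n: 199 * 0.0034892249 = 0.6943557551
Round to 4 dp: 0.6944

0.6944


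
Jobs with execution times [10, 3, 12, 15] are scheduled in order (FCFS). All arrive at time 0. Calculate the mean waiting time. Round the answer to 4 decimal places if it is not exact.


FCFS order (as given): [10, 3, 12, 15]
Waiting times:
  Job 1: wait = 0
  Job 2: wait = 10
  Job 3: wait = 13
  Job 4: wait = 25
Sum of waiting times = 48
Average waiting time = 48/4 = 12.0

12.0


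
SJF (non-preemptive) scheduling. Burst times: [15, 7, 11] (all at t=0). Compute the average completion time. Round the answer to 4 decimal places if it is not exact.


SJF order (ascending): [7, 11, 15]
Completion times:
  Job 1: burst=7, C=7
  Job 2: burst=11, C=18
  Job 3: burst=15, C=33
Average completion = 58/3 = 19.3333

19.3333


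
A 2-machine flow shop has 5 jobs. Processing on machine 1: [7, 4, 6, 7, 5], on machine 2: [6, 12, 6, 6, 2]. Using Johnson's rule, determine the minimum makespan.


Apply Johnson's rule:
  Group 1 (a <= b): [(2, 4, 12), (3, 6, 6)]
  Group 2 (a > b): [(1, 7, 6), (4, 7, 6), (5, 5, 2)]
Optimal job order: [2, 3, 1, 4, 5]
Schedule:
  Job 2: M1 done at 4, M2 done at 16
  Job 3: M1 done at 10, M2 done at 22
  Job 1: M1 done at 17, M2 done at 28
  Job 4: M1 done at 24, M2 done at 34
  Job 5: M1 done at 29, M2 done at 36
Makespan = 36

36


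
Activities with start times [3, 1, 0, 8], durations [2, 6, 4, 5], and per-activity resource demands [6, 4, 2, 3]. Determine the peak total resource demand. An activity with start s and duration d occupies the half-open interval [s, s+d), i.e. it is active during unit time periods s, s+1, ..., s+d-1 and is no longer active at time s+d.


Each activity i is active on [start_i, start_i + duration_i).
Compute total resource usage per time slot:
  t=0: active resources = [2], total = 2
  t=1: active resources = [4, 2], total = 6
  t=2: active resources = [4, 2], total = 6
  t=3: active resources = [6, 4, 2], total = 12
  t=4: active resources = [6, 4], total = 10
  t=5: active resources = [4], total = 4
  t=6: active resources = [4], total = 4
  t=7: active resources = [], total = 0
  t=8: active resources = [3], total = 3
  t=9: active resources = [3], total = 3
  t=10: active resources = [3], total = 3
  t=11: active resources = [3], total = 3
  t=12: active resources = [3], total = 3
Peak resource demand = 12

12


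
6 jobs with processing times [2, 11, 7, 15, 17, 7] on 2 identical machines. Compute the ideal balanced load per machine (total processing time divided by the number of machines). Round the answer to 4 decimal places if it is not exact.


Total processing time = 2 + 11 + 7 + 15 + 17 + 7 = 59
Number of machines = 2
Ideal balanced load = 59 / 2 = 29.5

29.5


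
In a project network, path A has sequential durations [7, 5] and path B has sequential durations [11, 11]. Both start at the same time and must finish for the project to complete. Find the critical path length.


Path A total = 7 + 5 = 12
Path B total = 11 + 11 = 22
Critical path = longest path = max(12, 22) = 22

22


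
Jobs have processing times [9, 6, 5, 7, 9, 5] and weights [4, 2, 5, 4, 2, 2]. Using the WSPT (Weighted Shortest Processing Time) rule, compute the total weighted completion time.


Compute p/w ratios and sort ascending (WSPT): [(5, 5), (7, 4), (9, 4), (5, 2), (6, 2), (9, 2)]
Compute weighted completion times:
  Job (p=5,w=5): C=5, w*C=5*5=25
  Job (p=7,w=4): C=12, w*C=4*12=48
  Job (p=9,w=4): C=21, w*C=4*21=84
  Job (p=5,w=2): C=26, w*C=2*26=52
  Job (p=6,w=2): C=32, w*C=2*32=64
  Job (p=9,w=2): C=41, w*C=2*41=82
Total weighted completion time = 355

355


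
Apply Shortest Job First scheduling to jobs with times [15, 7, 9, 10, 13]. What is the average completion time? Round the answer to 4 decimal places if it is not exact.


SJF order (ascending): [7, 9, 10, 13, 15]
Completion times:
  Job 1: burst=7, C=7
  Job 2: burst=9, C=16
  Job 3: burst=10, C=26
  Job 4: burst=13, C=39
  Job 5: burst=15, C=54
Average completion = 142/5 = 28.4

28.4


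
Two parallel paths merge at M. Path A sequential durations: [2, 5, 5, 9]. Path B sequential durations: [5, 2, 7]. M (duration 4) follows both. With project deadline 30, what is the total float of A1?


Forward pass: ES(A1) = sum of predecessors on chain A = 0
EF = ES + duration = 0 + 2 = 2
Backward pass: LF(M) = deadline = 30; LS(M) = 30 - 4 = 26
LF(A1) = LS(M) - sum(successors on chain A) = 26 - 19 = 7
LS = LF - duration = 7 - 2 = 5
Total float = LS - ES = 5 - 0 = 5

5


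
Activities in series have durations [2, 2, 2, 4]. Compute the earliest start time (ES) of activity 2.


Activity 2 starts after activities 1 through 1 complete.
Predecessor durations: [2]
ES = 2 = 2

2


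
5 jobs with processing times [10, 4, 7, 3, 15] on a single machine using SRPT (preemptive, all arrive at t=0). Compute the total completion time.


Since all jobs arrive at t=0, SRPT equals SPT ordering.
SPT order: [3, 4, 7, 10, 15]
Completion times:
  Job 1: p=3, C=3
  Job 2: p=4, C=7
  Job 3: p=7, C=14
  Job 4: p=10, C=24
  Job 5: p=15, C=39
Total completion time = 3 + 7 + 14 + 24 + 39 = 87

87


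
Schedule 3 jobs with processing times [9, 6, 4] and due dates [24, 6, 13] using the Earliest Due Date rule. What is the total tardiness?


Sort by due date (EDD order): [(6, 6), (4, 13), (9, 24)]
Compute completion times and tardiness:
  Job 1: p=6, d=6, C=6, tardiness=max(0,6-6)=0
  Job 2: p=4, d=13, C=10, tardiness=max(0,10-13)=0
  Job 3: p=9, d=24, C=19, tardiness=max(0,19-24)=0
Total tardiness = 0

0


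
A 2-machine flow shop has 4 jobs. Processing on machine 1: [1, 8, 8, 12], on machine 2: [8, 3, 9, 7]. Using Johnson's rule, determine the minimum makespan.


Apply Johnson's rule:
  Group 1 (a <= b): [(1, 1, 8), (3, 8, 9)]
  Group 2 (a > b): [(4, 12, 7), (2, 8, 3)]
Optimal job order: [1, 3, 4, 2]
Schedule:
  Job 1: M1 done at 1, M2 done at 9
  Job 3: M1 done at 9, M2 done at 18
  Job 4: M1 done at 21, M2 done at 28
  Job 2: M1 done at 29, M2 done at 32
Makespan = 32

32


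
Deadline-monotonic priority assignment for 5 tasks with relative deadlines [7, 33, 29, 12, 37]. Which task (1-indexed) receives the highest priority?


Sort tasks by relative deadline (ascending):
  Task 1: deadline = 7
  Task 4: deadline = 12
  Task 3: deadline = 29
  Task 2: deadline = 33
  Task 5: deadline = 37
Priority order (highest first): [1, 4, 3, 2, 5]
Highest priority task = 1

1


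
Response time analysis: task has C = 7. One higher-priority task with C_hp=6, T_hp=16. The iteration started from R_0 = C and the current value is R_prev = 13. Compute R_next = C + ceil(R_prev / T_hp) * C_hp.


R_next = C + ceil(R_prev / T_hp) * C_hp
ceil(13 / 16) = ceil(0.8125) = 1
Interference = 1 * 6 = 6
R_next = 7 + 6 = 13
R_next = R_prev, so the iteration has converged (response time = 13).

13


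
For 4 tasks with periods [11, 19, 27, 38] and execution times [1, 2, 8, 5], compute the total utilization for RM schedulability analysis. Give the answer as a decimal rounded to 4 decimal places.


Compute individual utilizations (exact fractions):
  Task 1: C/T = 1/11 (approx. 0.0909)
  Task 2: C/T = 2/19 (approx. 0.1053)
  Task 3: C/T = 8/27 (approx. 0.2963)
  Task 4: C/T = 5/38 (approx. 0.1316)
Total utilization U = 1/11 + 2/19 + 8/27 + 5/38 = 7043/11286
Rounded to 4 decimal places: U = 0.6240
RM (Liu & Layland) bound for 4 tasks = 0.756828; compare with U = 7043/11286 (approx. 0.624047)
U <= bound, so schedulable by RM sufficient condition.

0.6240


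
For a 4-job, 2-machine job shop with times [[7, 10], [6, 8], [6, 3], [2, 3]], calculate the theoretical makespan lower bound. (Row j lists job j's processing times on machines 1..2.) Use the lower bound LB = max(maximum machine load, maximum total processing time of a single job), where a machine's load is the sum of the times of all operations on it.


Machine loads:
  Machine 1: 7 + 6 + 6 + 2 = 21
  Machine 2: 10 + 8 + 3 + 3 = 24
Max machine load = 24
Job totals:
  Job 1: 17
  Job 2: 14
  Job 3: 9
  Job 4: 5
Max job total = 17
Lower bound = max(24, 17) = 24

24


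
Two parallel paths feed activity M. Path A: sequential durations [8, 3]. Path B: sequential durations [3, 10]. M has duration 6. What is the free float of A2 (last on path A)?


ES(A2) = sum of predecessors on chain A = 8
EF(A2) = ES + duration = 8 + 3 = 11
Successor of A2 is M. ES(M) = max(sum(A), sum(B)) = max(11, 13) = 13
Free float = ES(successor) - EF(current) = 13 - 11 = 2

2


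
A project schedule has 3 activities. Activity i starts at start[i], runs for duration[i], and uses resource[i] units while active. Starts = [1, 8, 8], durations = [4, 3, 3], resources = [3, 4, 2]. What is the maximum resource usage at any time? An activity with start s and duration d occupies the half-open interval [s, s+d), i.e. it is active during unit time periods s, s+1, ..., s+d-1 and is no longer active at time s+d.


Each activity i is active on [start_i, start_i + duration_i).
Compute total resource usage per time slot:
  t=0: active resources = [], total = 0
  t=1: active resources = [3], total = 3
  t=2: active resources = [3], total = 3
  t=3: active resources = [3], total = 3
  t=4: active resources = [3], total = 3
  t=5: active resources = [], total = 0
  t=6: active resources = [], total = 0
  t=7: active resources = [], total = 0
  t=8: active resources = [4, 2], total = 6
  t=9: active resources = [4, 2], total = 6
  t=10: active resources = [4, 2], total = 6
Peak resource demand = 6

6
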